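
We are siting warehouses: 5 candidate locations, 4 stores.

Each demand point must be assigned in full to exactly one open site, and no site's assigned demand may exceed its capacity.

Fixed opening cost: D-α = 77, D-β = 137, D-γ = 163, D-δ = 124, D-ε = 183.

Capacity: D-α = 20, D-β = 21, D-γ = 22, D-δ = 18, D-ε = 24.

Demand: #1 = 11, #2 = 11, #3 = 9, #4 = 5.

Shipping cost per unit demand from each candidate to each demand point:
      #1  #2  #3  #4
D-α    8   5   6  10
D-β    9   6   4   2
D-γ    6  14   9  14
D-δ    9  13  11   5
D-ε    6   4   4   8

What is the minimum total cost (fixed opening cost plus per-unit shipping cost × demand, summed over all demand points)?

Open {D-α, D-β}; cheapest assignment that respects the capacities:
  D-α (cap 20, load 20): #1, #3 — cost 11×8 + 9×6 = 142
  D-β (cap 21, load 16): #2, #4 — cost 11×6 + 5×2 = 76
  Shipping 218, fixed 214 → total 432.
  Any other capacity-feasible assignment to {D-α, D-β} ships for at least 218.
Compare {D-α, D-δ}: its best feasible assignment gives total 434.
Compare {D-α, D-ε}: its best feasible assignment gives total 467.
Every other set of open sites that can feasibly serve all demand totals ≥ 434 even under its best assignment. Minimum: 432.

432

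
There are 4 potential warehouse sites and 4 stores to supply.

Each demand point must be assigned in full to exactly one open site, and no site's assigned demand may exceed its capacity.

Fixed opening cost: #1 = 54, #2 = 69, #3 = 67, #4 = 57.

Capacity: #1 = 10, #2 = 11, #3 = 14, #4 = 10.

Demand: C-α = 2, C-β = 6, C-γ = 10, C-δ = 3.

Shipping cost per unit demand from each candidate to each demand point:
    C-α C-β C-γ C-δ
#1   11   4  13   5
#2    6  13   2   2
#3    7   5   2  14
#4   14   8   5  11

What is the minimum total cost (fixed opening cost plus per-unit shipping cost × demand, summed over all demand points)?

194

Open {#1, #3}; cheapest assignment that respects the capacities:
  #1 (cap 10, load 9): C-β, C-δ — cost 6×4 + 3×5 = 39
  #3 (cap 14, load 12): C-α, C-γ — cost 2×7 + 10×2 = 34
  Shipping 73, fixed 121 → total 194.
  Any other capacity-feasible assignment to {#1, #3} ships for at least 73.
Compare {#3, #4}: its best feasible assignment gives total 239.
Compare {#2, #3}: its best feasible assignment gives total 242.
Every other set of open sites that can feasibly serve all demand totals ≥ 239 even under its best assignment. Minimum: 194.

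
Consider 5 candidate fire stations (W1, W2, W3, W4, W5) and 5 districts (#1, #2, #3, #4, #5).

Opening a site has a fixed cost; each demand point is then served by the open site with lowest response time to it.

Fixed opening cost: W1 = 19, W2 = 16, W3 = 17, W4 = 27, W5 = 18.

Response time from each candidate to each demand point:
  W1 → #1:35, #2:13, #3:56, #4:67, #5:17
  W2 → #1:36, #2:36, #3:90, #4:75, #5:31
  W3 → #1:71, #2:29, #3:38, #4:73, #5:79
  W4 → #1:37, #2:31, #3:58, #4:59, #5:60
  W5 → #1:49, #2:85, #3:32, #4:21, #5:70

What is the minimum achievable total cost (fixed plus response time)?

Open {W1, W5}: assign each demand point to its cheapest open site.
  #1→W1 35, #2→W1 13, #3→W5 32, #4→W5 21, #5→W1 17
  response time 118, fixed 37 → total 155.
Compare {W1, W2, W5}: response time 118 + fixed 53 = 171.
Compare {W1, W3, W5}: response time 118 + fixed 54 = 172.
Compare {W1, W4, W5}: response time 118 + fixed 64 = 182.
All other subsets cost ≥ 171. Minimum total cost: 155.

155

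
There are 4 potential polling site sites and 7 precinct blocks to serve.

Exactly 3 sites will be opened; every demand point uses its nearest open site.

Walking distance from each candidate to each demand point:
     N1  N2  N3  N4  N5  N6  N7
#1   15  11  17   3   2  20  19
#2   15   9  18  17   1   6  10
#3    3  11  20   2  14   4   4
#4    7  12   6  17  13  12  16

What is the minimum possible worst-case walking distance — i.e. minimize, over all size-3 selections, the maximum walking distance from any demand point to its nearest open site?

Open {#2, #3, #4}.
  Farthest demand point is N2 at walking distance 9 (to #2); all others are ≤ 9.
With {#1, #2, #4} the worst case is 10.
With {#1, #3, #4} the worst case is 11.
No size-3 selection achieves below 9.

9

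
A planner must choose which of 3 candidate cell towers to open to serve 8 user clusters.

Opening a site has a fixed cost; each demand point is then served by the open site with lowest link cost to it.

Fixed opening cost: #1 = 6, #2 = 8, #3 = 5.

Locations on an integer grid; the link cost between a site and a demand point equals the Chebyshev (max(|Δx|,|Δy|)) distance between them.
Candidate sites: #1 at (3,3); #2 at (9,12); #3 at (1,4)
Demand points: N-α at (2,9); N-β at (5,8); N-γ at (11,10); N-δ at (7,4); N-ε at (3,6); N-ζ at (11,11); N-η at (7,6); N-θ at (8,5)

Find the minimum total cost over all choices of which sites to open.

44

Open {#1, #2}: assign each demand point to its cheapest open site.
  N-α→#1 6, N-β→#2 4, N-γ→#2 2, N-δ→#1 4, N-ε→#1 3, N-ζ→#2 2, N-η→#1 4, N-θ→#1 5
  link cost 30, fixed 14 → total 44.
Compare {#2, #3}: link cost 34 + fixed 13 = 47.
Compare {#1, #2, #3}: link cost 28 + fixed 19 = 47.
Compare {#1}: link cost 43 + fixed 6 = 49.
All other subsets cost ≥ 47. Minimum total cost: 44.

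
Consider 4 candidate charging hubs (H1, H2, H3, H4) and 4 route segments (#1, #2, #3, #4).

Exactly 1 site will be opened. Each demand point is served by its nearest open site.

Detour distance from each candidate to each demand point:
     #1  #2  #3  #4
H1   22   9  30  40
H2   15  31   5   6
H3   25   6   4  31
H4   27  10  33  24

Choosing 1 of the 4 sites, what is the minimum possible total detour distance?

Open {H2}.
  #1→H2 15, #2→H2 31, #3→H2 5, #4→H2 6  ⇒ total 57.
Compare {H3}: total 66.
Compare {H4}: total 94.
No size-1 selection does better; minimum is 57.

57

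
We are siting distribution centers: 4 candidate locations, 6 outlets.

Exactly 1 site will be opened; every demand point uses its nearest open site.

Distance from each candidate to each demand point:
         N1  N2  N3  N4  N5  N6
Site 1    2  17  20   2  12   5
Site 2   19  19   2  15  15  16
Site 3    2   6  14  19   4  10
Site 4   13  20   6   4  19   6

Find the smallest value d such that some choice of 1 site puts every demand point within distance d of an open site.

Open {Site 2}.
  Farthest demand point is N1 at distance 19 (to Site 2); all others are ≤ 19.
With {Site 3} the worst case is 19.
With {Site 1} the worst case is 20.
No size-1 selection achieves below 19.

19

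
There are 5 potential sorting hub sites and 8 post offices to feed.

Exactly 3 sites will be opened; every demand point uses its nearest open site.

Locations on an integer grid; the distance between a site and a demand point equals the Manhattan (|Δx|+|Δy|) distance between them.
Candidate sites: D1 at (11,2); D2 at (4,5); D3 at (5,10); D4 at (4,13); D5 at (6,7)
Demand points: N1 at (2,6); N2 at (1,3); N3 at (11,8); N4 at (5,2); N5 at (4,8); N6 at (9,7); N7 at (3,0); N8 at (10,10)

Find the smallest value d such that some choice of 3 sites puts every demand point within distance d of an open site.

Open {D2, D3, D5}.
  Farthest demand point is N3 at distance 6 (to D5); all others are ≤ 6.
With {D1, D2, D3} the worst case is 7.
With {D1, D2, D5} the worst case is 7.
No size-3 selection achieves below 6.

6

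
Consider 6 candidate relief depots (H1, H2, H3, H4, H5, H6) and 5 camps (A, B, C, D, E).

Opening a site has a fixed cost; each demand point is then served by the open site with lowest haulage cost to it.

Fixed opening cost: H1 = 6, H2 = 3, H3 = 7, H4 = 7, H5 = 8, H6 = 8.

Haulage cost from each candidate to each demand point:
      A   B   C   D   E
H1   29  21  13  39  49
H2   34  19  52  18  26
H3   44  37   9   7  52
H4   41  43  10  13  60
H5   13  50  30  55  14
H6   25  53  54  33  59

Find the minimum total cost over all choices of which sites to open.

80

Open {H2, H3, H5}: assign each demand point to its cheapest open site.
  A→H5 13, B→H2 19, C→H3 9, D→H3 7, E→H5 14
  haulage cost 62, fixed 18 → total 80.
Compare {H1, H3, H5}: haulage cost 64 + fixed 21 = 85.
Compare {H1, H2, H3, H5}: haulage cost 62 + fixed 24 = 86.
Compare {H2, H4, H5}: haulage cost 69 + fixed 18 = 87.
All other subsets cost ≥ 85. Minimum total cost: 80.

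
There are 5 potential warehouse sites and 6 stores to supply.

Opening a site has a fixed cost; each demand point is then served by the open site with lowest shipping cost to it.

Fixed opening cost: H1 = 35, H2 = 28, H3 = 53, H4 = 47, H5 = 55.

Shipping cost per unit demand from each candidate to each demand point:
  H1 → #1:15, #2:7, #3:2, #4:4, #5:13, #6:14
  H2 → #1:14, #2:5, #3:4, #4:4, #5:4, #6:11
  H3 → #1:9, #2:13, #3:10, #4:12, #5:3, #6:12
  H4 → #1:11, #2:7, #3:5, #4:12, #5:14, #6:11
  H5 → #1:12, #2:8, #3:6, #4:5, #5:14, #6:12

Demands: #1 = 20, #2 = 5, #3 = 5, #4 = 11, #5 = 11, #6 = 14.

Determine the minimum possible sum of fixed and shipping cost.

Open {H2, H3}: assign each demand point to its cheapest open site.
  #1→H3 20×9=180, #2→H2 5×5=25, #3→H2 5×4=20, #4→H2 11×4=44, #5→H3 11×3=33, #6→H2 14×11=154
  shipping cost 456, fixed 81 → total 537.
Compare {H1, H3}: shipping cost 470 + fixed 88 = 558.
Compare {H1, H2, H3}: shipping cost 446 + fixed 116 = 562.
Compare {H2, H4}: shipping cost 507 + fixed 75 = 582.
All other subsets cost ≥ 558. Minimum total cost: 537.

537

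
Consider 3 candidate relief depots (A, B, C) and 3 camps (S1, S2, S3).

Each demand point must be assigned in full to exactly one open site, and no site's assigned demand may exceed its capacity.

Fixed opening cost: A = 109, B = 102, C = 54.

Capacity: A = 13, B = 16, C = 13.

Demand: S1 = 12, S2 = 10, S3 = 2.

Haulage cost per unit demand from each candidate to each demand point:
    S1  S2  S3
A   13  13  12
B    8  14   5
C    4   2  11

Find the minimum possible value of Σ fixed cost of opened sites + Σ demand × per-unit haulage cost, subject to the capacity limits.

282

Open {B, C}; cheapest assignment that respects the capacities:
  B (cap 16, load 14): S1, S3 — cost 12×8 + 2×5 = 106
  C (cap 13, load 10): S2 — cost 10×2 = 20
  Shipping 126, fixed 156 → total 282.
  Any other capacity-feasible assignment to {B, C} ships for at least 126.
Compare {A, C}: its best feasible assignment gives total 361.
Compare {A, B, C}: its best feasible assignment gives total 391.
Every other set of open sites that can feasibly serve all demand totals ≥ 361 even under its best assignment. Minimum: 282.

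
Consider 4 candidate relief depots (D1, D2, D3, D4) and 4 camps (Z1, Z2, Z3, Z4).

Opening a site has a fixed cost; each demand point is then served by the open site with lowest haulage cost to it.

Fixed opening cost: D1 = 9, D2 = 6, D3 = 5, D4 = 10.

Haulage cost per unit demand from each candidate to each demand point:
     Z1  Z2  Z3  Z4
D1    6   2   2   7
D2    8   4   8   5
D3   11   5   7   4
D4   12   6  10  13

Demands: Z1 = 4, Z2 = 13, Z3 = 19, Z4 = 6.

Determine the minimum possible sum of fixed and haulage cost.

Open {D1, D3}: assign each demand point to its cheapest open site.
  Z1→D1 4×6=24, Z2→D1 13×2=26, Z3→D1 19×2=38, Z4→D3 6×4=24
  haulage cost 112, fixed 14 → total 126.
Compare {D1, D2, D3}: haulage cost 112 + fixed 20 = 132.
Compare {D1, D2}: haulage cost 118 + fixed 15 = 133.
Compare {D1, D3, D4}: haulage cost 112 + fixed 24 = 136.
All other subsets cost ≥ 132. Minimum total cost: 126.

126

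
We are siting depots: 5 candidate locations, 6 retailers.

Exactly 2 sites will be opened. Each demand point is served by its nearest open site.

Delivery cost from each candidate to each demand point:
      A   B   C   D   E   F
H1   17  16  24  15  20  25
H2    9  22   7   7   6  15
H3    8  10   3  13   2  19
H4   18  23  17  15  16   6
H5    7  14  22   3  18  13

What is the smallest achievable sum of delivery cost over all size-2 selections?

Open {H3, H5}.
  A→H5 7, B→H3 10, C→H3 3, D→H5 3, E→H3 2, F→H5 13  ⇒ total 38.
Compare {H3, H4}: total 42.
Compare {H2, H3}: total 45.
No size-2 selection does better; minimum is 38.

38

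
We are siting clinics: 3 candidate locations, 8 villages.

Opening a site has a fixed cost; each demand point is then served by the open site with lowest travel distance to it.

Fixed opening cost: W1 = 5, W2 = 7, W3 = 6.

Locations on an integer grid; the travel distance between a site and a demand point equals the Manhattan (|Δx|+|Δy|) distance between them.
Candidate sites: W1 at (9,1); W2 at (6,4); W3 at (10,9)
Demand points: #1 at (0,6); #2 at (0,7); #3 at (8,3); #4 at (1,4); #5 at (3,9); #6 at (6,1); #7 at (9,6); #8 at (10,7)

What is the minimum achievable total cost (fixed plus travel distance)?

54

Open {W2, W3}: assign each demand point to its cheapest open site.
  #1→W2 8, #2→W2 9, #3→W2 3, #4→W2 5, #5→W3 7, #6→W2 3, #7→W3 4, #8→W3 2
  travel distance 41, fixed 13 → total 54.
Compare {W2}: travel distance 48 + fixed 7 = 55.
Compare {W1, W2, W3}: travel distance 41 + fixed 18 = 59.
Compare {W1, W2}: travel distance 48 + fixed 12 = 60.
All other subsets cost ≥ 55. Minimum total cost: 54.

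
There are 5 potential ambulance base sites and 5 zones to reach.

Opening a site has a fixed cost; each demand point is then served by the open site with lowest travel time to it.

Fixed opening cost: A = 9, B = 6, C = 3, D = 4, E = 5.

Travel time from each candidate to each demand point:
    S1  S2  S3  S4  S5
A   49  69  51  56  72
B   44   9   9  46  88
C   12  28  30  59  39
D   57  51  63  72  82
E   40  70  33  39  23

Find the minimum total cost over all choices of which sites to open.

106

Open {B, C, E}: assign each demand point to its cheapest open site.
  S1→C 12, S2→B 9, S3→B 9, S4→E 39, S5→E 23
  travel time 92, fixed 14 → total 106.
Compare {B, C, D, E}: travel time 92 + fixed 18 = 110.
Compare {A, B, C, E}: travel time 92 + fixed 23 = 115.
Compare {A, B, C, D, E}: travel time 92 + fixed 27 = 119.
All other subsets cost ≥ 110. Minimum total cost: 106.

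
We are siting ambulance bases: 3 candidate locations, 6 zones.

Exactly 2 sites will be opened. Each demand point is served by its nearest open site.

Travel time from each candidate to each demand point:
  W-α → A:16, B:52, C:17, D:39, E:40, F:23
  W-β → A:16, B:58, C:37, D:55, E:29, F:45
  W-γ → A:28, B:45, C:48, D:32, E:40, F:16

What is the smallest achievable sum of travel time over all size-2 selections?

166

Open {W-α, W-γ}.
  A→W-α 16, B→W-γ 45, C→W-α 17, D→W-γ 32, E→W-α 40, F→W-γ 16  ⇒ total 166.
Compare {W-β, W-γ}: total 175.
Compare {W-α, W-β}: total 176.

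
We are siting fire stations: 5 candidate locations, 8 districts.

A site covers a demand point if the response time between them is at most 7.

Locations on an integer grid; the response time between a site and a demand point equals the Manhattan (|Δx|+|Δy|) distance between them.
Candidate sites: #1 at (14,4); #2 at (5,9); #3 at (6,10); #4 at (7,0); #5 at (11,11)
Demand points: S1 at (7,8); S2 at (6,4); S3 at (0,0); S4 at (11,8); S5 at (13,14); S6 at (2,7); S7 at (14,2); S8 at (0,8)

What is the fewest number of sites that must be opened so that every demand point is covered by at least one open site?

Coverage sets (demand points within 7 of each site):
  #1: {S4, S7}
  #2: {S1, S2, S4, S6, S8}
  #3: {S1, S2, S4, S6}
  #4: {S2, S3}
  #5: {S1, S4, S5}
No 3 sites suffice: every size-3 union leaves at least one demand point uncovered.
But {#1, #2, #4, #5} covers everything, so the minimum is 4.

4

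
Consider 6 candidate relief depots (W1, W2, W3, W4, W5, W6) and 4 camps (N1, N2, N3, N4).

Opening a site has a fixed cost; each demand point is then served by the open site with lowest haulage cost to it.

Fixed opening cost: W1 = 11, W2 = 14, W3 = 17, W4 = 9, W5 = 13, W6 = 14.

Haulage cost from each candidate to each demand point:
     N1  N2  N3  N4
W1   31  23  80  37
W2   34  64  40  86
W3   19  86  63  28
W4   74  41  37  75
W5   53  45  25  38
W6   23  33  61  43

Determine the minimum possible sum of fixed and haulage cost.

Open {W1, W3, W5}: assign each demand point to its cheapest open site.
  N1→W3 19, N2→W1 23, N3→W5 25, N4→W3 28
  haulage cost 95, fixed 41 → total 136.
Compare {W1, W5}: haulage cost 116 + fixed 24 = 140.
Compare {W1, W3, W4}: haulage cost 107 + fixed 37 = 144.
Compare {W1, W3, W4, W5}: haulage cost 95 + fixed 50 = 145.
All other subsets cost ≥ 140. Minimum total cost: 136.

136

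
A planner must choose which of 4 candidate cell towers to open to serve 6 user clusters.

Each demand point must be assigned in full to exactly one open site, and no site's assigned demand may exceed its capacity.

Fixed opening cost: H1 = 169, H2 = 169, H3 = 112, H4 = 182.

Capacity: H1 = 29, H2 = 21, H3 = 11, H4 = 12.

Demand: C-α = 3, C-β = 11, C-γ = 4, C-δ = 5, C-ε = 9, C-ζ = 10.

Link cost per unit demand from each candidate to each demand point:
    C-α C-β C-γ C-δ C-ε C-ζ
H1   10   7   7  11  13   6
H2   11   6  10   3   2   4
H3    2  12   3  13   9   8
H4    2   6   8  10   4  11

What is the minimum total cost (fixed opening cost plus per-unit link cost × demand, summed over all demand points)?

Open {H1, H2}; cheapest assignment that respects the capacities:
  H1 (cap 29, load 28): C-α, C-β, C-γ, C-ζ — cost 3×10 + 11×7 + 4×7 + 10×6 = 195
  H2 (cap 21, load 14): C-δ, C-ε — cost 5×3 + 9×2 = 33
  Shipping 228, fixed 338 → total 566.
  Any other capacity-feasible assignment to {H1, H2} ships for at least 228.
Compare {H1, H2, H3}: its best feasible assignment gives total 638.
Compare {H2, H3, H4}: its best feasible assignment gives total 688.
Every other set of open sites that can feasibly serve all demand totals ≥ 638 even under its best assignment. Minimum: 566.

566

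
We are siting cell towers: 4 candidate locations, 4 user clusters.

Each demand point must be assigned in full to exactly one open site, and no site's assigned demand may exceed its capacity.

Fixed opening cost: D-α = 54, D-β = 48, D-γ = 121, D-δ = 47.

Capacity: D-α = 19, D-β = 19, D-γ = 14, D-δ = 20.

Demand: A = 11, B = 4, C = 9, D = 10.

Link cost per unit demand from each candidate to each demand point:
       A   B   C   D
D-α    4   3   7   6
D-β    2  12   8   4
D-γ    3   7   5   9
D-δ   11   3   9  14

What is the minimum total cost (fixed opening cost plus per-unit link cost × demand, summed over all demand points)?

Open {D-α, D-β}; cheapest assignment that respects the capacities:
  D-α (cap 19, load 15): A, B — cost 11×4 + 4×3 = 56
  D-β (cap 19, load 19): C, D — cost 9×8 + 10×4 = 112
  Shipping 168, fixed 102 → total 270.
  Any other capacity-feasible assignment to {D-α, D-β} ships for at least 168.
Compare {D-α, D-β, D-δ}: its best feasible assignment gives total 306.
Compare {D-β, D-δ}: its best feasible assignment gives total 340.
Every other set of open sites that can feasibly serve all demand totals ≥ 306 even under its best assignment. Minimum: 270.

270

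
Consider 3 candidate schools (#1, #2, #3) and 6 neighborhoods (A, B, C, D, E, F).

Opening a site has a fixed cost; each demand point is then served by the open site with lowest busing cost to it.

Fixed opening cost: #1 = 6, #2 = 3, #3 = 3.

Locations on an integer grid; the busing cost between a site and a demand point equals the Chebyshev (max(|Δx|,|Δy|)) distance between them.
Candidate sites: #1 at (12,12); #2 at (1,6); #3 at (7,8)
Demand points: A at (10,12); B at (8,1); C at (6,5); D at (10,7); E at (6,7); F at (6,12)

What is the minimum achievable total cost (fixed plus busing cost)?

Open {#3}: assign each demand point to its cheapest open site.
  A→#3 4, B→#3 7, C→#3 3, D→#3 3, E→#3 1, F→#3 4
  busing cost 22, fixed 3 → total 25.
Compare {#2, #3}: busing cost 22 + fixed 6 = 28.
Compare {#1, #3}: busing cost 20 + fixed 9 = 29.
Compare {#1, #2, #3}: busing cost 20 + fixed 12 = 32.
All other subsets cost ≥ 28. Minimum total cost: 25.

25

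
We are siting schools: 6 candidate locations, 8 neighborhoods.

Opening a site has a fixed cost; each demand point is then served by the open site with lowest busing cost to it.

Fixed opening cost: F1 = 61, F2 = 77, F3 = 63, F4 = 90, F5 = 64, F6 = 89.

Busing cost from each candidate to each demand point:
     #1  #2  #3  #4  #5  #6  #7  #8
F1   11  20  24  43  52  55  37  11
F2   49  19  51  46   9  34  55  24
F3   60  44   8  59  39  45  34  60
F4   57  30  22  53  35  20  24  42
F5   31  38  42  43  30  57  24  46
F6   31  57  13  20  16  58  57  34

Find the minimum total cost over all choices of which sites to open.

314

Open {F1}: assign each demand point to its cheapest open site.
  #1→F1 11, #2→F1 20, #3→F1 24, #4→F1 43, #5→F1 52, #6→F1 55, #7→F1 37, #8→F1 11
  busing cost 253, fixed 61 → total 314.
Compare {F1, F2}: busing cost 188 + fixed 138 = 326.
Compare {F1, F6}: busing cost 183 + fixed 150 = 333.
Compare {F1, F3}: busing cost 211 + fixed 124 = 335.
All other subsets cost ≥ 326. Minimum total cost: 314.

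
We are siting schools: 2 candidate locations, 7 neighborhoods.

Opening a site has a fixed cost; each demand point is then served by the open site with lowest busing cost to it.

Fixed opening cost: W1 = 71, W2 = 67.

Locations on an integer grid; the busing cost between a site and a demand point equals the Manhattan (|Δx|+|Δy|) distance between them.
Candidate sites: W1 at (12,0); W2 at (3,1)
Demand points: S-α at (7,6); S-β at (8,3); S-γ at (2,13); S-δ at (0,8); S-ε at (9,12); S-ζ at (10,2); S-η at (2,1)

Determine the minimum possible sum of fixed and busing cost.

Open {W2}: assign each demand point to its cheapest open site.
  S-α→W2 9, S-β→W2 7, S-γ→W2 13, S-δ→W2 10, S-ε→W2 17, S-ζ→W2 8, S-η→W2 1
  busing cost 65, fixed 67 → total 132.
Compare {W1}: busing cost 91 + fixed 71 = 162.
Compare {W1, W2}: busing cost 59 + fixed 138 = 197.

132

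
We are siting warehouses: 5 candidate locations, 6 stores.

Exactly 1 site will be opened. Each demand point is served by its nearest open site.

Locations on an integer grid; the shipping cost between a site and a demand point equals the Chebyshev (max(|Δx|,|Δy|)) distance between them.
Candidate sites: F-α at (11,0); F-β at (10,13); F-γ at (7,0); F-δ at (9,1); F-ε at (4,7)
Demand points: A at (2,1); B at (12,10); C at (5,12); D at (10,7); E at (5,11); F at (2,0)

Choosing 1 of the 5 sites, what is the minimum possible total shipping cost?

Open {F-ε}.
  A→F-ε 6, B→F-ε 8, C→F-ε 5, D→F-ε 6, E→F-ε 4, F→F-ε 7  ⇒ total 36.
Compare {F-β}: total 44.
Compare {F-γ}: total 50.
No size-1 selection does better; minimum is 36.

36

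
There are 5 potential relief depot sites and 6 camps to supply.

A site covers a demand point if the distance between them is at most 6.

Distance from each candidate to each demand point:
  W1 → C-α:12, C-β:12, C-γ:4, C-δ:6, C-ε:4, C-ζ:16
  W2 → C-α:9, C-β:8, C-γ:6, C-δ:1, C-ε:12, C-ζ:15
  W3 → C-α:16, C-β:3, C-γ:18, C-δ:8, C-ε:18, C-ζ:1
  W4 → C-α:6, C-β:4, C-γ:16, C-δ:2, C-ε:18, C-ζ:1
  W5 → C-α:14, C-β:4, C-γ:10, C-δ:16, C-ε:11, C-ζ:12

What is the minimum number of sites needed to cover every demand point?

2

Coverage sets (demand points within 6 of each site):
  W1: {C-γ, C-δ, C-ε}
  W2: {C-γ, C-δ}
  W3: {C-β, C-ζ}
  W4: {C-α, C-β, C-δ, C-ζ}
  W5: {C-β}
No single site covers all 6 demand points.
But {W1, W4} covers everything, so the minimum is 2.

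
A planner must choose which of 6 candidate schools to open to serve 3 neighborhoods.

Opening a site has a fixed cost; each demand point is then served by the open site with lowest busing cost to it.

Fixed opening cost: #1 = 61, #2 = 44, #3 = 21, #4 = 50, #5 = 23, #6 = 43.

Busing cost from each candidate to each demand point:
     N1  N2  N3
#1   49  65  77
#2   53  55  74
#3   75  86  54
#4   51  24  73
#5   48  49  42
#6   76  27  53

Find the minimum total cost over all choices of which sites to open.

Open {#5}: assign each demand point to its cheapest open site.
  N1→#5 48, N2→#5 49, N3→#5 42
  busing cost 139, fixed 23 → total 162.
Compare {#3, #5}: busing cost 139 + fixed 44 = 183.
Compare {#5, #6}: busing cost 117 + fixed 66 = 183.
Compare {#4, #5}: busing cost 114 + fixed 73 = 187.
All other subsets cost ≥ 183. Minimum total cost: 162.

162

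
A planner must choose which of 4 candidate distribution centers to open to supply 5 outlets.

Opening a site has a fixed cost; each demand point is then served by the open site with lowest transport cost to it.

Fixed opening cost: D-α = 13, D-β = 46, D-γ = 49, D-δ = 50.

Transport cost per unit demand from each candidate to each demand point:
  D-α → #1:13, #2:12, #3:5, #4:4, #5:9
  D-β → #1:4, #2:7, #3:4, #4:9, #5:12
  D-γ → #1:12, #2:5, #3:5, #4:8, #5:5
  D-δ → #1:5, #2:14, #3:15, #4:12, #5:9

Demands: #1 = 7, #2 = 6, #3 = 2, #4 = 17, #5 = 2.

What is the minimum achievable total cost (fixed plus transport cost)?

223

Open {D-α, D-β}: assign each demand point to its cheapest open site.
  #1→D-β 7×4=28, #2→D-β 6×7=42, #3→D-β 2×4=8, #4→D-α 17×4=68, #5→D-α 2×9=18
  transport cost 164, fixed 59 → total 223.
Compare {D-α, D-β, D-γ}: transport cost 144 + fixed 108 = 252.
Compare {D-α, D-γ}: transport cost 202 + fixed 62 = 264.
Compare {D-α, D-γ, D-δ}: transport cost 153 + fixed 112 = 265.
All other subsets cost ≥ 252. Minimum total cost: 223.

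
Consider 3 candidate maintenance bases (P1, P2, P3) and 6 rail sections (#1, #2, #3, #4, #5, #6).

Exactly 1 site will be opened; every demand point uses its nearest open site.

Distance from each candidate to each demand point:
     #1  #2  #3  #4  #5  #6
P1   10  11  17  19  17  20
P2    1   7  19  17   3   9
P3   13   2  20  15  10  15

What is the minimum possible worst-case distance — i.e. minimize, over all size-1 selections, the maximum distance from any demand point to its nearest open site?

Open {P2}.
  Farthest demand point is #3 at distance 19 (to P2); all others are ≤ 19.
With {P1} the worst case is 20.
With {P3} the worst case is 20.
No size-1 selection achieves below 19.

19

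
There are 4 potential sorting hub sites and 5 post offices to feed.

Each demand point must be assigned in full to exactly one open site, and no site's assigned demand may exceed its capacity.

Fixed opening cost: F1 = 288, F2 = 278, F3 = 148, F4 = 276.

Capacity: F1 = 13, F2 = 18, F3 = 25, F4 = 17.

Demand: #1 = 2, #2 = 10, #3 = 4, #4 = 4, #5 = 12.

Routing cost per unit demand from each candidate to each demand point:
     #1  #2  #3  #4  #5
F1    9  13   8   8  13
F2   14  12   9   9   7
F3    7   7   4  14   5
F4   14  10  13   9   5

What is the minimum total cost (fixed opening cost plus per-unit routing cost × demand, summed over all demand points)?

Open {F3, F4}; cheapest assignment that respects the capacities:
  F3 (cap 25, load 16): #1, #2, #3 — cost 2×7 + 10×7 + 4×4 = 100
  F4 (cap 17, load 16): #4, #5 — cost 4×9 + 12×5 = 96
  Shipping 196, fixed 424 → total 620.
  Any other capacity-feasible assignment to {F3, F4} ships for at least 196.
Compare {F2, F3}: its best feasible assignment gives total 642.
Compare {F1, F3}: its best feasible assignment gives total 644.
Every other set of open sites that can feasibly serve all demand totals ≥ 642 even under its best assignment. Minimum: 620.

620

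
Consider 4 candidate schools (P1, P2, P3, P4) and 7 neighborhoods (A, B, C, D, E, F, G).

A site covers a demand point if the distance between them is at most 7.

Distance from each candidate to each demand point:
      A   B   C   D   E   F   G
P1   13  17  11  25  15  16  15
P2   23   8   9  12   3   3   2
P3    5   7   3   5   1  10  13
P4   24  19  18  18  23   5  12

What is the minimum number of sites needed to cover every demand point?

2

Coverage sets (demand points within 7 of each site):
  P1: {}
  P2: {E, F, G}
  P3: {A, B, C, D, E}
  P4: {F}
No single site covers all 7 demand points.
But {P2, P3} covers everything, so the minimum is 2.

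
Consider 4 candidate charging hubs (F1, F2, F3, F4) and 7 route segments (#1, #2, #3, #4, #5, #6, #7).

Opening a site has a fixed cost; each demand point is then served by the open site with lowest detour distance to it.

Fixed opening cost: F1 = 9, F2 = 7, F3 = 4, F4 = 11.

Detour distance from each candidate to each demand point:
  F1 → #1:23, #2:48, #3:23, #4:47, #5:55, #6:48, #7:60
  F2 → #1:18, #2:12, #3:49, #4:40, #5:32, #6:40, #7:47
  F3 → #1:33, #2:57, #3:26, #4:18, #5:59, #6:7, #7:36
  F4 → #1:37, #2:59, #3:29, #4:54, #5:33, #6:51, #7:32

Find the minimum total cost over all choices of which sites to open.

Open {F2, F3}: assign each demand point to its cheapest open site.
  #1→F2 18, #2→F2 12, #3→F3 26, #4→F3 18, #5→F2 32, #6→F3 7, #7→F3 36
  detour distance 149, fixed 11 → total 160.
Compare {F1, F2, F3}: detour distance 146 + fixed 20 = 166.
Compare {F2, F3, F4}: detour distance 145 + fixed 22 = 167.
Compare {F1, F2, F3, F4}: detour distance 142 + fixed 31 = 173.
All other subsets cost ≥ 166. Minimum total cost: 160.

160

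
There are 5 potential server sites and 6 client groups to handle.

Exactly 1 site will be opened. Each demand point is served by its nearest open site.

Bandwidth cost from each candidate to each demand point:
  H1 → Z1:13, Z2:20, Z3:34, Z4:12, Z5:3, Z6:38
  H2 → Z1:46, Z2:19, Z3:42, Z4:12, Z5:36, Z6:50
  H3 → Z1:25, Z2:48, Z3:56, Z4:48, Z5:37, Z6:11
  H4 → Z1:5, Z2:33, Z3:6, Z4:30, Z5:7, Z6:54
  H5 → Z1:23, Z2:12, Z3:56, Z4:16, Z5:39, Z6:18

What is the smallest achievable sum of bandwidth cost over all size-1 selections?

Open {H1}.
  Z1→H1 13, Z2→H1 20, Z3→H1 34, Z4→H1 12, Z5→H1 3, Z6→H1 38  ⇒ total 120.
Compare {H4}: total 135.
Compare {H5}: total 164.
No size-1 selection does better; minimum is 120.

120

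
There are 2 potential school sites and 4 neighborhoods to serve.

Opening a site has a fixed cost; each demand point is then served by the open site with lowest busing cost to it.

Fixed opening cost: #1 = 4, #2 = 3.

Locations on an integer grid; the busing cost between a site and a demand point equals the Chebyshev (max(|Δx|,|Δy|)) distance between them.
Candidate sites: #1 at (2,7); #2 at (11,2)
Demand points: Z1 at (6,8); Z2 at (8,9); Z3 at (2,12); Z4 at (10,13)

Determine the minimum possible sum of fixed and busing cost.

Open {#1}: assign each demand point to its cheapest open site.
  Z1→#1 4, Z2→#1 6, Z3→#1 5, Z4→#1 8
  busing cost 23, fixed 4 → total 27.
Compare {#1, #2}: busing cost 23 + fixed 7 = 30.
Compare {#2}: busing cost 34 + fixed 3 = 37.

27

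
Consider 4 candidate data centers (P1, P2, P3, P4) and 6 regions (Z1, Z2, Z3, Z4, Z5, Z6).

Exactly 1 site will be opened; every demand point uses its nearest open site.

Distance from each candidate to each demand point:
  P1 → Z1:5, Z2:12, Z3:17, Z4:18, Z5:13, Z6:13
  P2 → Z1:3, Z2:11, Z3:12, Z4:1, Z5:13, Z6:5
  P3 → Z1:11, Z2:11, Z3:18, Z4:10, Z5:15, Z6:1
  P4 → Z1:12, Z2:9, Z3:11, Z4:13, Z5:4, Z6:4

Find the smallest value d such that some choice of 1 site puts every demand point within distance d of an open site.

13

Open {P2}.
  Farthest demand point is Z5 at distance 13 (to P2); all others are ≤ 13.
With {P4} the worst case is 13.
With {P1} the worst case is 18.
No size-1 selection achieves below 13.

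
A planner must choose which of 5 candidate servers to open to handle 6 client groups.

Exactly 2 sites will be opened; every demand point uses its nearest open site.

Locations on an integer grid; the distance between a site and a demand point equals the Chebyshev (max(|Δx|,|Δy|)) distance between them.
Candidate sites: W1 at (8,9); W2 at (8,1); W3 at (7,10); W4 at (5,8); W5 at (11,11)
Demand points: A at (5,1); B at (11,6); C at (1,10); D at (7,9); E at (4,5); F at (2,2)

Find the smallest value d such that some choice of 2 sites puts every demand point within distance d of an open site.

6

Open {W2, W3}.
  Farthest demand point is C at distance 6 (to W3); all others are ≤ 6.
With {W2, W4} the worst case is 6.
With {W1, W2} the worst case is 7.
No size-2 selection achieves below 6.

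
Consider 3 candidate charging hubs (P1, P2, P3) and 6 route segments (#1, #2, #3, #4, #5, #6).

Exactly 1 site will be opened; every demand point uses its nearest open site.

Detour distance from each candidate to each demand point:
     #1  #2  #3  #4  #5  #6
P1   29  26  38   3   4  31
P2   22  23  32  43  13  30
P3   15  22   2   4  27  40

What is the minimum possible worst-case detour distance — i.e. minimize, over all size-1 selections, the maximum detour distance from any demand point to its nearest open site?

38

Open {P1}.
  Farthest demand point is #3 at detour distance 38 (to P1); all others are ≤ 38.
With {P3} the worst case is 40.
With {P2} the worst case is 43.
No size-1 selection achieves below 38.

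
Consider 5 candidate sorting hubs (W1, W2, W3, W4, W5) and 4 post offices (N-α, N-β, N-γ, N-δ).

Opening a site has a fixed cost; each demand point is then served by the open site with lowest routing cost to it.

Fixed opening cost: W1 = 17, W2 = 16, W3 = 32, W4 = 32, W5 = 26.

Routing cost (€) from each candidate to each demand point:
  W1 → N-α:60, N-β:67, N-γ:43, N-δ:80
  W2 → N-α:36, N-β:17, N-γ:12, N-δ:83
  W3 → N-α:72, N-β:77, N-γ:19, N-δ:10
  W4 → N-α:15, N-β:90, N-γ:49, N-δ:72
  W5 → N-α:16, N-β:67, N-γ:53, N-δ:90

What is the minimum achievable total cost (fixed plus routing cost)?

123

Open {W2, W3}: assign each demand point to its cheapest open site.
  N-α→W2 36, N-β→W2 17, N-γ→W2 12, N-δ→W3 10
  routing cost 75, fixed 48 → total 123.
Compare {W2, W3, W5}: routing cost 55 + fixed 74 = 129.
Compare {W2, W3, W4}: routing cost 54 + fixed 80 = 134.
Compare {W1, W2, W3}: routing cost 75 + fixed 65 = 140.
All other subsets cost ≥ 129. Minimum total cost: 123.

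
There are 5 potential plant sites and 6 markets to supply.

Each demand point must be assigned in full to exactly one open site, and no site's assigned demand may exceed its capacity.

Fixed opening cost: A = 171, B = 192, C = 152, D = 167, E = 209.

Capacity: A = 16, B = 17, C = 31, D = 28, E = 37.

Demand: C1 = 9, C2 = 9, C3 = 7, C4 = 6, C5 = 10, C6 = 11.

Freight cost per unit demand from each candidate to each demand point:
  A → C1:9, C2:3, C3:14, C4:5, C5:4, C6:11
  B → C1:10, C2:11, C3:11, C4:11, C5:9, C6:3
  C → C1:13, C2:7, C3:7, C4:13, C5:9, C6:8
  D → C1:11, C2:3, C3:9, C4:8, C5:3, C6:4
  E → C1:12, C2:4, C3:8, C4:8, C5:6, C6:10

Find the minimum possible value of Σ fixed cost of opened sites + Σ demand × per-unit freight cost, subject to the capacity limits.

670

Open {C, D}; cheapest assignment that respects the capacities:
  C (cap 31, load 25): C1, C2, C3 — cost 9×13 + 9×7 + 7×7 = 229
  D (cap 28, load 27): C4, C5, C6 — cost 6×8 + 10×3 + 11×4 = 122
  Shipping 351, fixed 319 → total 670.
  Any other capacity-feasible assignment to {C, D} ships for at least 351.
Compare {D, E}: its best feasible assignment gives total 698.
Compare {C, E}: its best feasible assignment gives total 750.
Every other set of open sites that can feasibly serve all demand totals ≥ 698 even under its best assignment. Minimum: 670.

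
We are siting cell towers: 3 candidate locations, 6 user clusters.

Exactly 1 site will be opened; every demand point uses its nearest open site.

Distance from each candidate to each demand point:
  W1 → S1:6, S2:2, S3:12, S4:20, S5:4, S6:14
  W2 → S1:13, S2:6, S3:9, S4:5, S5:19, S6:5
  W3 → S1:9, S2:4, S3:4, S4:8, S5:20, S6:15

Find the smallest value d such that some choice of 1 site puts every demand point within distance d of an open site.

19

Open {W2}.
  Farthest demand point is S5 at distance 19 (to W2); all others are ≤ 19.
With {W1} the worst case is 20.
With {W3} the worst case is 20.
No size-1 selection achieves below 19.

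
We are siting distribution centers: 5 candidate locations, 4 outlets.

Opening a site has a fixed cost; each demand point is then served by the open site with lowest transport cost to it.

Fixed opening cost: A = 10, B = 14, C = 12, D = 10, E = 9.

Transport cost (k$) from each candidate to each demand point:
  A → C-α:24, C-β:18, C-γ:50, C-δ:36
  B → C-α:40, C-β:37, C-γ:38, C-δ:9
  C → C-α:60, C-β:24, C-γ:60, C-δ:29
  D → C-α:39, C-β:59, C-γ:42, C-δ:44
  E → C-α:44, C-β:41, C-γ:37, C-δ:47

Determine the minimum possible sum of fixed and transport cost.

Open {A, B}: assign each demand point to its cheapest open site.
  C-α→A 24, C-β→A 18, C-γ→B 38, C-δ→B 9
  transport cost 89, fixed 24 → total 113.
Compare {A, B, E}: transport cost 88 + fixed 33 = 121.
Compare {A, B, D}: transport cost 89 + fixed 34 = 123.
Compare {A, B, C}: transport cost 89 + fixed 36 = 125.
All other subsets cost ≥ 121. Minimum total cost: 113.

113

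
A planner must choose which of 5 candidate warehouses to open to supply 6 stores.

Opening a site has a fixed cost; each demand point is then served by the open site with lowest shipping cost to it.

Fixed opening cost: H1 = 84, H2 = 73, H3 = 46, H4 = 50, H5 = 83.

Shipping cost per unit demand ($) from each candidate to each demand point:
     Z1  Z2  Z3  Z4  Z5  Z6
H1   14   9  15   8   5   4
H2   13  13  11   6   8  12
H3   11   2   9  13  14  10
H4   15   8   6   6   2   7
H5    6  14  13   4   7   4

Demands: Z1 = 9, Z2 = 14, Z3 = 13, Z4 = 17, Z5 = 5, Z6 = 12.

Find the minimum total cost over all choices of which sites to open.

Open {H3, H4, H5}: assign each demand point to its cheapest open site.
  Z1→H5 9×6=54, Z2→H3 14×2=28, Z3→H4 13×6=78, Z4→H5 17×4=68, Z5→H4 5×2=10, Z6→H5 12×4=48
  shipping cost 286, fixed 179 → total 465.
Compare {H3, H5}: shipping cost 350 + fixed 129 = 479.
Compare {H3, H4}: shipping cost 401 + fixed 96 = 497.
Compare {H4, H5}: shipping cost 370 + fixed 133 = 503.
All other subsets cost ≥ 479. Minimum total cost: 465.

465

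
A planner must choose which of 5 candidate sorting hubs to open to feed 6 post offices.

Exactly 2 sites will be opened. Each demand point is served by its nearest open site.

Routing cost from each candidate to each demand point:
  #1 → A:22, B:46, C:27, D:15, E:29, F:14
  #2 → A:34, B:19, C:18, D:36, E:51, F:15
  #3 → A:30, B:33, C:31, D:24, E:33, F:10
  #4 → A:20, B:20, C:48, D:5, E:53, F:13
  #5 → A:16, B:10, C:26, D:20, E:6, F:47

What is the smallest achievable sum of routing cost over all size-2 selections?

76

Open {#4, #5}.
  A→#5 16, B→#5 10, C→#5 26, D→#4 5, E→#5 6, F→#4 13  ⇒ total 76.
Compare {#2, #5}: total 85.
Compare {#1, #5}: total 87.
No size-2 selection does better; minimum is 76.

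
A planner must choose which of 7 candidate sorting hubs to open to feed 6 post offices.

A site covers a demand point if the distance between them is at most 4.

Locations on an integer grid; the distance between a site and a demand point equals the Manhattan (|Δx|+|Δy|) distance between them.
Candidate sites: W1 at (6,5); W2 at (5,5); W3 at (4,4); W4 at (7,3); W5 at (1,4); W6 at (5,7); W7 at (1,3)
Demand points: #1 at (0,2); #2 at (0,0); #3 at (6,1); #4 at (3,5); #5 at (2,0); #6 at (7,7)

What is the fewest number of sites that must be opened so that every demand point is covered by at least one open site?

2

Coverage sets (demand points within 4 of each site):
  W1: {#3, #4, #6}
  W2: {#4, #6}
  W3: {#4}
  W4: {#3, #6}
  W5: {#1, #4}
  W6: {#4, #6}
  W7: {#1, #2, #4, #5}
No single site covers all 6 demand points.
But {W1, W7} covers everything, so the minimum is 2.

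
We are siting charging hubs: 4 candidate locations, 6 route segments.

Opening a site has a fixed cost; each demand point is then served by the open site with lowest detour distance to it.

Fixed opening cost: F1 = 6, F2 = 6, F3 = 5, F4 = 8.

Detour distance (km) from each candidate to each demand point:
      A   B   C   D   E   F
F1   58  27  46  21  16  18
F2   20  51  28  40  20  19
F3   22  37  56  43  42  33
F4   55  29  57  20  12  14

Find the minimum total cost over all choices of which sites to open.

137

Open {F2, F4}: assign each demand point to its cheapest open site.
  A→F2 20, B→F4 29, C→F2 28, D→F4 20, E→F4 12, F→F4 14
  detour distance 123, fixed 14 → total 137.
Compare {F1, F2, F4}: detour distance 121 + fixed 20 = 141.
Compare {F1, F2}: detour distance 130 + fixed 12 = 142.
Compare {F2, F3, F4}: detour distance 123 + fixed 19 = 142.
All other subsets cost ≥ 141. Minimum total cost: 137.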